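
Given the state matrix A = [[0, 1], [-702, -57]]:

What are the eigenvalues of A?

det(A - λI) = λ² - (-57)λ + 702 = (λ - (-18))(λ - (-39)). Eigenvalues: -18, -39.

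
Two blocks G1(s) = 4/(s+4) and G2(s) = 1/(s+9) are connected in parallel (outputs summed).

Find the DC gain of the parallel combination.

Parallel: G_eq = G1 + G2. DC gain = G1(0) + G2(0) = 4/4 + 1/9 = 1 + 0.1111 = 1.1111.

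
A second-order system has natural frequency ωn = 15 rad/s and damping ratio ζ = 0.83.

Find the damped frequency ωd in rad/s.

ωd = ωn√(1 - ζ²) = 15√(1 - 0.83²) = 8.37 rad/s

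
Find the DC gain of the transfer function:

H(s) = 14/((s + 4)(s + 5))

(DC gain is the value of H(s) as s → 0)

DC gain = H(0) = 14/(4 × 5) = 14/20 = 0.7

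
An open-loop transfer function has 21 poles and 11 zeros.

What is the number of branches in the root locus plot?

Root locus has n branches where n = number of poles = 21.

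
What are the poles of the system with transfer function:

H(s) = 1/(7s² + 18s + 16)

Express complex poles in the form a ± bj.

Discriminant = 18² - 4×7×16 = 324 - 448 = -124 < 0, so the poles are a complex conjugate pair s = (-18 ± j√124)/(2×7). Real part = -18/(2×7) = -18/14 ≈ -1.2857; imaginary part = ±√124/(2×7) ≈ 0.7954. Poles: s = -1.2857 ± 0.7954j.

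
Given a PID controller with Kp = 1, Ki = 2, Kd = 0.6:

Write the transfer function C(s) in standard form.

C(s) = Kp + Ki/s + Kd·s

Substituting values: C(s) = 1 + 2/s + 0.6s = (0.6s² + s + 2)/s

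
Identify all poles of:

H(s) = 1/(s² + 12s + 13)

Discriminant = 12² - 4×1×13 = 144 - 52 = 92 > 0, so two distinct real poles. Using quadratic formula: s = (-12 ± √92)/(2×1) = (-12 ± √92)/2, with √92 ≈ 9.5917. s₁ ≈ -1.2042, s₂ ≈ -10.7958. Poles: s₁ = -1.2042, s₂ = -10.7958.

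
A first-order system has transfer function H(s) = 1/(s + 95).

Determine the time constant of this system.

For H(s) = 1/(s + 1/τ), the pole is at -1/τ = -95, so τ = 1/95 = 0.0105 s.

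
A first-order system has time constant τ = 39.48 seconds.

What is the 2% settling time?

For first-order system, 2% settling time ≈ 4τ = 4 × 39.48 = 157.92 s.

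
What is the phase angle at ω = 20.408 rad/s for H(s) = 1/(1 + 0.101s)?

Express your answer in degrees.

Phase = -arctan(ωτ) = -arctan(20.408 × 0.101) = -64.1°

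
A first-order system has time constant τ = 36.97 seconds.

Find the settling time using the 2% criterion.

For first-order system, 2% settling time ≈ 4τ = 4 × 36.97 = 147.88 s.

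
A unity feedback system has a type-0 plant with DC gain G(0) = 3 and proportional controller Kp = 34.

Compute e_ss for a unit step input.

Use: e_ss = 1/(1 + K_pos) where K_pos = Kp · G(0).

K_pos = Kp · G(0) = 34 × 3 = 102. e_ss = 1/(1 + 102) = 0.0097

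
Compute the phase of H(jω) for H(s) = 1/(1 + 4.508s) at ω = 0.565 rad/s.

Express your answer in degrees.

Phase = -arctan(ωτ) = -arctan(0.565 × 4.508) = -68.6°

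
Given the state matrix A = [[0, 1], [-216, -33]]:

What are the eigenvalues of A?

det(A - λI) = λ² - (-33)λ + 216 = (λ - (-24))(λ - (-9)). Eigenvalues: -24, -9.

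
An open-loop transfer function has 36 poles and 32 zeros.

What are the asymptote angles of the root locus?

n - m = 36 - 32 = 4. Angles: θk = (2k + 1)·180°/4 = 45°, 135°, 225°, 315°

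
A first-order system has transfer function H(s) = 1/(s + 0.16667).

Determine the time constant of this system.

For H(s) = 1/(s + 1/τ), the pole is at -1/τ = -0.16667, so τ = 1/0.16667 = 6 s.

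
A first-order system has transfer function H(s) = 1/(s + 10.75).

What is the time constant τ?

For H(s) = 1/(s + 1/τ), the pole is at -1/τ = -10.75, so τ = 1/10.75 = 0.0930 s.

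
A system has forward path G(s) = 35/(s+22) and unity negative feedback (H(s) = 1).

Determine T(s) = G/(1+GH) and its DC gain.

T(s) = G/(1+GH) = [35/(s+22)] / [1 + 35/(s+22)] = 35/(s+22+35) = 35/(s+57). DC gain = 35/57 = 0.6140.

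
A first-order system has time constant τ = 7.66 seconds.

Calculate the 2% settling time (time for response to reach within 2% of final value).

For first-order system, 2% settling time ≈ 4τ = 4 × 7.66 = 30.64 s.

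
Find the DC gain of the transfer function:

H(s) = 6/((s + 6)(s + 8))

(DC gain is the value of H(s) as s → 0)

DC gain = H(0) = 6/(6 × 8) = 6/48 = 0.125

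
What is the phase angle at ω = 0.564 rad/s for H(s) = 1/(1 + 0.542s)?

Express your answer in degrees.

Phase = -arctan(ωτ) = -arctan(0.564 × 0.542) = -17.0°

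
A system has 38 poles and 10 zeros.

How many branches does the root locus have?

Root locus has n branches where n = number of poles = 38.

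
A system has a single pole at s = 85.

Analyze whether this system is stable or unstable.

Pole at s = 85 is in the right half-plane. Unstable.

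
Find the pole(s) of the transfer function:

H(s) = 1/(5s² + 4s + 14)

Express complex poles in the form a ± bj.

Discriminant = 4² - 4×5×14 = 16 - 280 = -264 < 0, so the poles are a complex conjugate pair s = (-4 ± j√264)/(2×5). Real part = -4/(2×5) = -4/10 = -0.4; imaginary part = ±√264/(2×5) ≈ 1.6248. Poles: s = -0.4 ± 1.6248j.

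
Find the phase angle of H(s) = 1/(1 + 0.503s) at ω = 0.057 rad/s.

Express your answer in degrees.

Phase = -arctan(ωτ) = -arctan(0.057 × 0.503) = -1.6°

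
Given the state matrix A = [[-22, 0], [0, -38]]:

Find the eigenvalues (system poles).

For diagonal matrix, eigenvalues are diagonal entries: λ₁ = -22, λ₂ = -38.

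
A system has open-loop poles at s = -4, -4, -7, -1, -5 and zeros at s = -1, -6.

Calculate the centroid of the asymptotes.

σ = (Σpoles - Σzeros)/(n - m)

σ = (Σpoles - Σzeros)/(n - m) = (-21 - (-7))/(5 - 2) = -14/3 = -4.67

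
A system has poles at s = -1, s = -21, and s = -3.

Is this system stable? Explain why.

All poles are in the left half-plane. System is stable.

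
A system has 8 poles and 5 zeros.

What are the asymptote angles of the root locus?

n - m = 8 - 5 = 3. Angles: θk = (2k + 1)·180°/3 = 60°, 180°, 300°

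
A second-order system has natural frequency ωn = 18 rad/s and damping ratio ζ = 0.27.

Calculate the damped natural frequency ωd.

ωd = ωn√(1 - ζ²) = 18√(1 - 0.27²) = 17.33 rad/s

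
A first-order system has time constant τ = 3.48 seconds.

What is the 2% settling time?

For first-order system, 2% settling time ≈ 4τ = 4 × 3.48 = 13.92 s.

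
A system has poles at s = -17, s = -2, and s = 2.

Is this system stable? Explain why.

Pole(s) at s = 2 are not in the left half-plane. System is unstable.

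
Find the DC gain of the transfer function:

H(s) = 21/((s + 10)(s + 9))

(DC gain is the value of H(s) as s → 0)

DC gain = H(0) = 21/(10 × 9) = 21/90 = 0.2333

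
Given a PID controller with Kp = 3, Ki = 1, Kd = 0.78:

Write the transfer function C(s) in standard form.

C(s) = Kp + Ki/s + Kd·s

Substituting values: C(s) = 3 + 1/s + 0.78s = (0.78s² + 3s + 1)/s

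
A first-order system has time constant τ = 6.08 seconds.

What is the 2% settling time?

For first-order system, 2% settling time ≈ 4τ = 4 × 6.08 = 24.32 s.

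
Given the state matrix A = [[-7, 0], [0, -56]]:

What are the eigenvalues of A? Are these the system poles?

For diagonal matrix, eigenvalues are diagonal entries: λ₁ = -7, λ₂ = -56. Eigenvalues of A = system poles.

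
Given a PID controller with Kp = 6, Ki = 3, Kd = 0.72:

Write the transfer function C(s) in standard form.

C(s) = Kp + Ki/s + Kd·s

Substituting values: C(s) = 6 + 3/s + 0.72s = (0.72s² + 6s + 3)/s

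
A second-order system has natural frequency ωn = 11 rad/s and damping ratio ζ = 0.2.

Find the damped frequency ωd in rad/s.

ωd = ωn√(1 - ζ²) = 11√(1 - 0.2²) = 10.78 rad/s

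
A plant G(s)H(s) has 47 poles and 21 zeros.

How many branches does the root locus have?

Root locus has n branches where n = number of poles = 47.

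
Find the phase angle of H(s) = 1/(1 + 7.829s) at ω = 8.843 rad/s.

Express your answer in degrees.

Phase = -arctan(ωτ) = -arctan(8.843 × 7.829) = -89.2°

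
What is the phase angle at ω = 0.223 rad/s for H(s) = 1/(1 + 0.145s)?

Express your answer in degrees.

Phase = -arctan(ωτ) = -arctan(0.223 × 0.145) = -1.9°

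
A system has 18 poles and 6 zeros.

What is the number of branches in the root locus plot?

Root locus has n branches where n = number of poles = 18.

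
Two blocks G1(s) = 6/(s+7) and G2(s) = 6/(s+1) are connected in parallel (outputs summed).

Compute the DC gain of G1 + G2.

Parallel: G_eq = G1 + G2. DC gain = G1(0) + G2(0) = 6/7 + 6/1 = 0.8571 + 6 = 6.8571.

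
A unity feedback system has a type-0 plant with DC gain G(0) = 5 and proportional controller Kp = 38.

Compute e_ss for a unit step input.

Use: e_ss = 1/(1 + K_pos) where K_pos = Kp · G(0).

K_pos = Kp · G(0) = 38 × 5 = 190. e_ss = 1/(1 + 190) = 0.0052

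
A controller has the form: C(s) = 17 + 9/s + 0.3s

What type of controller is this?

This is a Proportional-Integral-Derivative (PID) controller.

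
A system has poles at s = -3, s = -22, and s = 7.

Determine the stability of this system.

Pole(s) at s = 7 are not in the left half-plane. System is unstable.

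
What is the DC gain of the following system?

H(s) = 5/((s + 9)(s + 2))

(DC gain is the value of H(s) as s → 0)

DC gain = H(0) = 5/(9 × 2) = 5/18 = 0.2778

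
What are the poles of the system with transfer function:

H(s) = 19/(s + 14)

Pole is where denominator = 0: s + 14 = 0, so s = -14.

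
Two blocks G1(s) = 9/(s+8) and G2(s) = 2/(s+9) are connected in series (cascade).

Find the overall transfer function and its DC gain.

Series: multiply transfer functions. G_eq = 9/(s+8) × 2/(s+9) = 18/((s+8)(s+9)). DC gain = 18/(8×9) = 0.25.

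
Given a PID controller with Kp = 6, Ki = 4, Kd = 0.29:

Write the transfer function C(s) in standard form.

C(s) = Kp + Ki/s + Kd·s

Substituting values: C(s) = 6 + 4/s + 0.29s = (0.29s² + 6s + 4)/s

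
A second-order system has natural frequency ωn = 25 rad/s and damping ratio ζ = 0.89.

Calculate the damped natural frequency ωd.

ωd = ωn√(1 - ζ²) = 25√(1 - 0.89²) = 11.4 rad/s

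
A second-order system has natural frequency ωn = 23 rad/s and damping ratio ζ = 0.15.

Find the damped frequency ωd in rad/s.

ωd = ωn√(1 - ζ²) = 23√(1 - 0.15²) = 22.74 rad/s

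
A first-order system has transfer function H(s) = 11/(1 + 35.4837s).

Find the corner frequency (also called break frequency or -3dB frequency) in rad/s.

Corner frequency = 1/τ = 1/35.4837 = 0.028 rad/s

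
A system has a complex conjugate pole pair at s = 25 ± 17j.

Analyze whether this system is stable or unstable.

Real part of poles is 25 (> 0, right half-plane). Unstable.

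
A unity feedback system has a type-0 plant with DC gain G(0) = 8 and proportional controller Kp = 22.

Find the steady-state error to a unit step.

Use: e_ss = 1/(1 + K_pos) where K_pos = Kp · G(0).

K_pos = Kp · G(0) = 22 × 8 = 176. e_ss = 1/(1 + 176) = 0.0056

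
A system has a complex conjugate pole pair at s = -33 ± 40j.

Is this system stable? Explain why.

Real part of poles is -33 (< 0, left half-plane). Stable.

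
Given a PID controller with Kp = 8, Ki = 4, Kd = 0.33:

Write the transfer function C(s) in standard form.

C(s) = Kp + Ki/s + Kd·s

Substituting values: C(s) = 8 + 4/s + 0.33s = (0.33s² + 8s + 4)/s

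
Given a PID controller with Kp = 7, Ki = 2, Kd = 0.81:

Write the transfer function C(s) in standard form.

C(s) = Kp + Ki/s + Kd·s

Substituting values: C(s) = 7 + 2/s + 0.81s = (0.81s² + 7s + 2)/s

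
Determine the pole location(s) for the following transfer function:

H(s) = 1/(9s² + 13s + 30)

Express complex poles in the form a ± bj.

Discriminant = 13² - 4×9×30 = 169 - 1080 = -911 < 0, so the poles are a complex conjugate pair s = (-13 ± j√911)/(2×9). Real part = -13/(2×9) = -13/18 ≈ -0.7222; imaginary part = ±√911/(2×9) ≈ 1.6768. Poles: s = -0.7222 ± 1.6768j.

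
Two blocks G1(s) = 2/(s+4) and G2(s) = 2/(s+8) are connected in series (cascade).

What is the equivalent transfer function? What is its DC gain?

Series: multiply transfer functions. G_eq = 2/(s+4) × 2/(s+8) = 4/((s+4)(s+8)). DC gain = 4/(4×8) = 0.125.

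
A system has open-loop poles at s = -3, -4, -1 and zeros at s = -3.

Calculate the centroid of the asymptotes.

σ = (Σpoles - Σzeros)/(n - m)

σ = (Σpoles - Σzeros)/(n - m) = (-8 - (-3))/(3 - 1) = -5/2 = -2.5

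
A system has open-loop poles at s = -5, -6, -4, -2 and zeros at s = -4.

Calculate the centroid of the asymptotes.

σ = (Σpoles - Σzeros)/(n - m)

σ = (Σpoles - Σzeros)/(n - m) = (-17 - (-4))/(4 - 1) = -13/3 = -4.33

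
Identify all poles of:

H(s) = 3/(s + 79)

Pole is where denominator = 0: s + 79 = 0, so s = -79.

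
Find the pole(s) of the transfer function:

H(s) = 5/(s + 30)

Pole is where denominator = 0: s + 30 = 0, so s = -30.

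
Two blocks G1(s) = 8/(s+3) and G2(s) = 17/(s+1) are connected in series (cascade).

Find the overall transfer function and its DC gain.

Series: multiply transfer functions. G_eq = 8/(s+3) × 17/(s+1) = 136/((s+3)(s+1)). DC gain = 136/(3×1) = 45.3333.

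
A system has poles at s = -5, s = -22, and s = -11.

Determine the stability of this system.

All poles are in the left half-plane. System is stable.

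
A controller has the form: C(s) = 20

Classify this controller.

This is a Proportional (P) controller.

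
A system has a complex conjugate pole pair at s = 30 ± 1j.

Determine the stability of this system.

Real part of poles is 30 (> 0, right half-plane). Unstable.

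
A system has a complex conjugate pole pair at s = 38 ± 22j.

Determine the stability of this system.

Real part of poles is 38 (> 0, right half-plane). Unstable.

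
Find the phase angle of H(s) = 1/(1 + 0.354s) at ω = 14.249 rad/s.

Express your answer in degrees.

Phase = -arctan(ωτ) = -arctan(14.249 × 0.354) = -78.8°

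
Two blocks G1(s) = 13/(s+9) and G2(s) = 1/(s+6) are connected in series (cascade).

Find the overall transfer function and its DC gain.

Series: multiply transfer functions. G_eq = 13/(s+9) × 1/(s+6) = 13/((s+9)(s+6)). DC gain = 13/(9×6) = 0.2407.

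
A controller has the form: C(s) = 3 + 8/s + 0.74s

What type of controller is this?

This is a Proportional-Integral-Derivative (PID) controller.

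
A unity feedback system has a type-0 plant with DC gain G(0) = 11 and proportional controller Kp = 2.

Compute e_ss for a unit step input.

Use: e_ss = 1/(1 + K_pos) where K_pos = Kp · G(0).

K_pos = Kp · G(0) = 2 × 11 = 22. e_ss = 1/(1 + 22) = 0.0435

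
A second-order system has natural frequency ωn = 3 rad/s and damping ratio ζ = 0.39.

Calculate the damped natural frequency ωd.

ωd = ωn√(1 - ζ²) = 3√(1 - 0.39²) = 2.76 rad/s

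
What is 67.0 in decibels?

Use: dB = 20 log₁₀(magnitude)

dB = 20 log₁₀(67.0) = 36.5 dB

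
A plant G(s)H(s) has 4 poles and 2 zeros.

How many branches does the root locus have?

Root locus has n branches where n = number of poles = 4.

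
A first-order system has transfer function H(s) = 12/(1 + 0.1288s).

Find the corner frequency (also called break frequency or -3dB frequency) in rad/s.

Corner frequency = 1/τ = 1/0.1288 = 7.764 rad/s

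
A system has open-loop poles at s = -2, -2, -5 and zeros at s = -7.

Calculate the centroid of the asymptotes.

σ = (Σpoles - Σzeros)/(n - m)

σ = (Σpoles - Σzeros)/(n - m) = (-9 - (-7))/(3 - 1) = -2/2 = -1.0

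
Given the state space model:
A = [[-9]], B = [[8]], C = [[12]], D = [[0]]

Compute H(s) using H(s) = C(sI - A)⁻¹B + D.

(sI - A)⁻¹ = 1/(s + 9). H(s) = 12 × 8/(s + 9) + 0 = 96/(s + 9).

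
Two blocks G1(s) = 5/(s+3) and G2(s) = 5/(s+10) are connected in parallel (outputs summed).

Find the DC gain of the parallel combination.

Parallel: G_eq = G1 + G2. DC gain = G1(0) + G2(0) = 5/3 + 5/10 = 1.6667 + 0.5 = 2.1667.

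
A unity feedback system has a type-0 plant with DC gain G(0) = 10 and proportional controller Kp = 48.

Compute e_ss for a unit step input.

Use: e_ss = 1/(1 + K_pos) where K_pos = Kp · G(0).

K_pos = Kp · G(0) = 48 × 10 = 480. e_ss = 1/(1 + 480) = 0.0021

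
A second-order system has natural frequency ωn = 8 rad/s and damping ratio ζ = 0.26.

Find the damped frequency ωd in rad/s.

ωd = ωn√(1 - ζ²) = 8√(1 - 0.26²) = 7.72 rad/s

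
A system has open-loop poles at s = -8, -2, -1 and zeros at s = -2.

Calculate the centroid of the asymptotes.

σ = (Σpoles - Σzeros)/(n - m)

σ = (Σpoles - Σzeros)/(n - m) = (-11 - (-2))/(3 - 1) = -9/2 = -4.5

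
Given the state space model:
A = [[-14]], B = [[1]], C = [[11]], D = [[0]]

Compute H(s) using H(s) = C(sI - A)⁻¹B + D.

(sI - A)⁻¹ = 1/(s + 14). H(s) = 11 × 1/(s + 14) + 0 = 11/(s + 14).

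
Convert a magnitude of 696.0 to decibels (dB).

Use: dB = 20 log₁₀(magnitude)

dB = 20 log₁₀(696.0) = 56.9 dB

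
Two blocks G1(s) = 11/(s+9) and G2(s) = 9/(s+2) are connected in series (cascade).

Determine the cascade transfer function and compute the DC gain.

Series: multiply transfer functions. G_eq = 11/(s+9) × 9/(s+2) = 99/((s+9)(s+2)). DC gain = 99/(9×2) = 5.5.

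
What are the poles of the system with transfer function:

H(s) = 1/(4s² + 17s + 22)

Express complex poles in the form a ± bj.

Discriminant = 17² - 4×4×22 = 289 - 352 = -63 < 0, so the poles are a complex conjugate pair s = (-17 ± j√63)/(2×4). Real part = -17/(2×4) = -17/8 = -2.125; imaginary part = ±√63/(2×4) ≈ 0.9922. Poles: s = -2.125 ± 0.9922j.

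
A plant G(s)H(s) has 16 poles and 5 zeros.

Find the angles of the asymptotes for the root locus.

n - m = 16 - 5 = 11. Angles: θk = (2k + 1)·180°/11 = 16.36°, 49.09°, 81.82°, 114.55°, 147.27°, 180°, 212.73°, 245.45°, 278.18°, 310.91°, 343.64°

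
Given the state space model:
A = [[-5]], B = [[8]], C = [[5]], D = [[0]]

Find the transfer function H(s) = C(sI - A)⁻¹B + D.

(sI - A)⁻¹ = 1/(s + 5). H(s) = 5 × 8/(s + 5) + 0 = 40/(s + 5).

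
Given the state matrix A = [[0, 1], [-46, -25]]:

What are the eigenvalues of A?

det(A - λI) = λ² - (-25)λ + 46 = (λ - (-23))(λ - (-2)). Eigenvalues: -23, -2.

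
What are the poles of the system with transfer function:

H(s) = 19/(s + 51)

Pole is where denominator = 0: s + 51 = 0, so s = -51.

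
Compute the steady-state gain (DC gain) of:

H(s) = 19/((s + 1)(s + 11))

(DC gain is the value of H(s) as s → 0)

DC gain = H(0) = 19/(1 × 11) = 19/11 = 1.7273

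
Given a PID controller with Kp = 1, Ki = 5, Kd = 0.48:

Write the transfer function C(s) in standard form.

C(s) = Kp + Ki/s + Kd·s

Substituting values: C(s) = 1 + 5/s + 0.48s = (0.48s² + s + 5)/s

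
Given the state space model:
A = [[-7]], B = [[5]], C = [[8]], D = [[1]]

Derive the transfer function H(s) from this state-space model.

(sI - A)⁻¹ = 1/(s + 7). H(s) = 8×5/(s + 7) + 1 = (s + 47)/(s + 7).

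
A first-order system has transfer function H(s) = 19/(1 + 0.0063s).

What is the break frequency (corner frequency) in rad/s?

Corner frequency = 1/τ = 1/0.0063 = 158.73 rad/s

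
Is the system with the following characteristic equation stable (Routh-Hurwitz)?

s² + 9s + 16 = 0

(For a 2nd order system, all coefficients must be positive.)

Coefficients: 1, 9, 16. All positive, so system is stable.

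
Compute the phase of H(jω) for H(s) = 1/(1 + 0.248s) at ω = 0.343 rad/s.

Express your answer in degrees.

Phase = -arctan(ωτ) = -arctan(0.343 × 0.248) = -4.9°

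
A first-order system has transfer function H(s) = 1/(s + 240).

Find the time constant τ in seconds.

For H(s) = 1/(s + 1/τ), the pole is at -1/τ = -240, so τ = 1/240 = 0.0042 s.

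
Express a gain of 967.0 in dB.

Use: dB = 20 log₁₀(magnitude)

dB = 20 log₁₀(967.0) = 59.7 dB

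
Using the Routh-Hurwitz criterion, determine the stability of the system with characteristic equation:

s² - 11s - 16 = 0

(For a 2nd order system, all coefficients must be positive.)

Coefficients: 1, -11, -16. b=-11, c=-16 not positive, so system is unstable.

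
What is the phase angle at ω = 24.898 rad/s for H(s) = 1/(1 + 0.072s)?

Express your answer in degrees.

Phase = -arctan(ωτ) = -arctan(24.898 × 0.072) = -60.8°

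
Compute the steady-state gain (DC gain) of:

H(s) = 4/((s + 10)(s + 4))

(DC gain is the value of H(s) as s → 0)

DC gain = H(0) = 4/(10 × 4) = 4/40 = 0.1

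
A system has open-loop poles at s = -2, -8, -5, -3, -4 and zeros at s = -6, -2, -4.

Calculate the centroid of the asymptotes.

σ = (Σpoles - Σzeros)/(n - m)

σ = (Σpoles - Σzeros)/(n - m) = (-22 - (-12))/(5 - 3) = -10/2 = -5.0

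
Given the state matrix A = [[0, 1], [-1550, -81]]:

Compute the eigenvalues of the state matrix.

det(A - λI) = λ² - (-81)λ + 1550 = (λ - (-31))(λ - (-50)). Eigenvalues: -31, -50.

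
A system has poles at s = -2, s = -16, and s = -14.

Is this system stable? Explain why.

All poles are in the left half-plane. System is stable.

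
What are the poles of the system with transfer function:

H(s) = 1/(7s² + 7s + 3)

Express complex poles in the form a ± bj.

Discriminant = 7² - 4×7×3 = 49 - 84 = -35 < 0, so the poles are a complex conjugate pair s = (-7 ± j√35)/(2×7). Real part = -7/(2×7) = -7/14 = -0.5; imaginary part = ±√35/(2×7) ≈ 0.4226. Poles: s = -0.5 ± 0.4226j.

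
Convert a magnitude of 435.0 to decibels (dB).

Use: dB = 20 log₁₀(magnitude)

dB = 20 log₁₀(435.0) = 52.8 dB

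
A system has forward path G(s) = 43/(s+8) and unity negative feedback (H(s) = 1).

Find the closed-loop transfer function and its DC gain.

T(s) = G/(1+GH) = [43/(s+8)] / [1 + 43/(s+8)] = 43/(s+8+43) = 43/(s+51). DC gain = 43/51 = 0.8431.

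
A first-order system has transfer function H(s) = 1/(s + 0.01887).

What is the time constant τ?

For H(s) = 1/(s + 1/τ), the pole is at -1/τ = -0.01887, so τ = 1/0.01887 = 52.99 s.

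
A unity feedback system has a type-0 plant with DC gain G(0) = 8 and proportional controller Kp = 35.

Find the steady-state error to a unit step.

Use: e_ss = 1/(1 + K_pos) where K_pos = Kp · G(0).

K_pos = Kp · G(0) = 35 × 8 = 280. e_ss = 1/(1 + 280) = 0.0036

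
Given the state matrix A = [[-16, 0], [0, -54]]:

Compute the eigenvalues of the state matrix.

For diagonal matrix, eigenvalues are diagonal entries: λ₁ = -16, λ₂ = -54.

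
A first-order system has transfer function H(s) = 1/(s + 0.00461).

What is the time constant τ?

For H(s) = 1/(s + 1/τ), the pole is at -1/τ = -0.00461, so τ = 1/0.00461 = 216.9 s.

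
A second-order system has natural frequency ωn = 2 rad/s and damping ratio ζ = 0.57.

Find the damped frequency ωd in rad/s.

ωd = ωn√(1 - ζ²) = 2√(1 - 0.57²) = 1.64 rad/s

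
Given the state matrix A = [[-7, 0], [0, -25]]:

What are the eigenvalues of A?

For diagonal matrix, eigenvalues are diagonal entries: λ₁ = -7, λ₂ = -25.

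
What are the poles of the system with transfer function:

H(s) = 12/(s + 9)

Pole is where denominator = 0: s + 9 = 0, so s = -9.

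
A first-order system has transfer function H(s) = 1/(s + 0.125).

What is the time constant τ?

For H(s) = 1/(s + 1/τ), the pole is at -1/τ = -0.125, so τ = 1/0.125 = 8 s.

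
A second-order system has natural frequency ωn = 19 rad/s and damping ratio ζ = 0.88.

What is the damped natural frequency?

ωd = ωn√(1 - ζ²) = 19√(1 - 0.88²) = 9.02 rad/s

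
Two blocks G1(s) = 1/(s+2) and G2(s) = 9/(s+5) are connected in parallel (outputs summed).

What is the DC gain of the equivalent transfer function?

Parallel: G_eq = G1 + G2. DC gain = G1(0) + G2(0) = 1/2 + 9/5 = 0.5 + 1.8 = 2.3.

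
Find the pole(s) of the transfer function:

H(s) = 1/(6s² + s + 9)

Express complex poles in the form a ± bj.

Discriminant = 1² - 4×6×9 = 1 - 216 = -215 < 0, so the poles are a complex conjugate pair s = (-1 ± j√215)/(2×6). Real part = -1/(2×6) = -1/12 ≈ -0.0833; imaginary part = ±√215/(2×6) ≈ 1.2219. Poles: s = -0.0833 ± 1.2219j.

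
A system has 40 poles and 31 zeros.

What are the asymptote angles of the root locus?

n - m = 40 - 31 = 9. Angles: θk = (2k + 1)·180°/9 = 20°, 60°, 100°, 140°, 180°, 220°, 260°, 300°, 340°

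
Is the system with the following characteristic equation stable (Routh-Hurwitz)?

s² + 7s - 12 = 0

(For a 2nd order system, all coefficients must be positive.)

Coefficients: 1, 7, -12. c=-12 not positive, so system is unstable.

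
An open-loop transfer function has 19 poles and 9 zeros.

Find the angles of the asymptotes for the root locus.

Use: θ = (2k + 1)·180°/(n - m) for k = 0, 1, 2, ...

n - m = 19 - 9 = 10. Angles: θk = (2k + 1)·180°/10 = 18°, 54°, 90°, 126°, 162°, 198°, 234°, 270°, 306°, 342°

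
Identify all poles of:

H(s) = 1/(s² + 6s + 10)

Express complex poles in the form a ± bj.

Discriminant = 6² - 4×1×10 = 36 - 40 = -4 < 0, so the poles are a complex conjugate pair s = (-6 ± j√4)/(2×1). Real part = -6/(2×1) = -6/2 = -3; imaginary part = ±√4/(2×1) = 2/2 = 1. Poles: s = -3 ± 1j.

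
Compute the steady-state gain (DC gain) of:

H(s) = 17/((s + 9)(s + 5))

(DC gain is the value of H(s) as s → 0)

DC gain = H(0) = 17/(9 × 5) = 17/45 = 0.3778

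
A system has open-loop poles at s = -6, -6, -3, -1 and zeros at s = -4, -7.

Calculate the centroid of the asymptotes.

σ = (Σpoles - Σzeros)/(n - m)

σ = (Σpoles - Σzeros)/(n - m) = (-16 - (-11))/(4 - 2) = -5/2 = -2.5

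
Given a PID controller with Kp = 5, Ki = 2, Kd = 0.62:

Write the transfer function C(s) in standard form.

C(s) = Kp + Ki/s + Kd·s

Substituting values: C(s) = 5 + 2/s + 0.62s = (0.62s² + 5s + 2)/s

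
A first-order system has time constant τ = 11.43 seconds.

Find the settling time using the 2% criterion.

For first-order system, 2% settling time ≈ 4τ = 4 × 11.43 = 45.72 s.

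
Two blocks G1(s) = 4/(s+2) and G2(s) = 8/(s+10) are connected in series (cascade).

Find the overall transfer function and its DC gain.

Series: multiply transfer functions. G_eq = 4/(s+2) × 8/(s+10) = 32/((s+2)(s+10)). DC gain = 32/(2×10) = 1.6.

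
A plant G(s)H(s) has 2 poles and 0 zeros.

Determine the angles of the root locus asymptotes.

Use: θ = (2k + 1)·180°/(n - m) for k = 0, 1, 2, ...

n - m = 2 - 0 = 2. Angles: θk = (2k + 1)·180°/2 = 90°, 270°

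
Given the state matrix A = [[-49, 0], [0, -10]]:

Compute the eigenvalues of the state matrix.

For diagonal matrix, eigenvalues are diagonal entries: λ₁ = -49, λ₂ = -10.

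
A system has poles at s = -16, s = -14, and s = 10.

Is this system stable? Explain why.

Pole(s) at s = 10 are not in the left half-plane. System is unstable.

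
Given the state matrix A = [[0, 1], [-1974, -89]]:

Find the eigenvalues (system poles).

det(A - λI) = λ² - (-89)λ + 1974 = (λ - (-42))(λ - (-47)). Eigenvalues: -42, -47.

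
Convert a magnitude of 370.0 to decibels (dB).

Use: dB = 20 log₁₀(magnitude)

dB = 20 log₁₀(370.0) = 51.4 dB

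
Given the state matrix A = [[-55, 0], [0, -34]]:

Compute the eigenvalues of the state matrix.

For diagonal matrix, eigenvalues are diagonal entries: λ₁ = -55, λ₂ = -34.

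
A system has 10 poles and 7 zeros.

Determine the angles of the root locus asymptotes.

n - m = 10 - 7 = 3. Angles: θk = (2k + 1)·180°/3 = 60°, 180°, 300°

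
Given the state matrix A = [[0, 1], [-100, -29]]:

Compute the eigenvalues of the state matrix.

det(A - λI) = λ² - (-29)λ + 100 = (λ - (-4))(λ - (-25)). Eigenvalues: -4, -25.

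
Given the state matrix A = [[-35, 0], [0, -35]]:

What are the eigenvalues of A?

For diagonal matrix, eigenvalues are diagonal entries: λ₁ = -35, λ₂ = -35.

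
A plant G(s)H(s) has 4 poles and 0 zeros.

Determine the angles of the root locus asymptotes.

n - m = 4 - 0 = 4. Angles: θk = (2k + 1)·180°/4 = 45°, 135°, 225°, 315°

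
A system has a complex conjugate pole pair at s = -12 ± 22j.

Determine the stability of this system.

Real part of poles is -12 (< 0, left half-plane). Stable.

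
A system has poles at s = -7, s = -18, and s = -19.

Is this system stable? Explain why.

All poles are in the left half-plane. System is stable.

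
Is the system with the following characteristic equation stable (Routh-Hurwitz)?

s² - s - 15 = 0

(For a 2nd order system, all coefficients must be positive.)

Coefficients: 1, -1, -15. b=-1, c=-15 not positive, so system is unstable.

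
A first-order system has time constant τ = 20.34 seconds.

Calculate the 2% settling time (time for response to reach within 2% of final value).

For first-order system, 2% settling time ≈ 4τ = 4 × 20.34 = 81.36 s.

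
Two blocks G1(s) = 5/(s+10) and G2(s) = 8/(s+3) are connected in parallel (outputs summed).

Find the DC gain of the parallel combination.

Parallel: G_eq = G1 + G2. DC gain = G1(0) + G2(0) = 5/10 + 8/3 = 0.5 + 2.6667 = 3.1667.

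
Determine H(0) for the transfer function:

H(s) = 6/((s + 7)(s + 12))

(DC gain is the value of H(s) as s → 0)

DC gain = H(0) = 6/(7 × 12) = 6/84 = 0.0714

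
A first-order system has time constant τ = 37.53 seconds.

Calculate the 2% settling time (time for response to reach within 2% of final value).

For first-order system, 2% settling time ≈ 4τ = 4 × 37.53 = 150.12 s.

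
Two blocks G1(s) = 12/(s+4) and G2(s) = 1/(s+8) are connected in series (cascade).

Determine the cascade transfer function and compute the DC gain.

Series: multiply transfer functions. G_eq = 12/(s+4) × 1/(s+8) = 12/((s+4)(s+8)). DC gain = 12/(4×8) = 0.375.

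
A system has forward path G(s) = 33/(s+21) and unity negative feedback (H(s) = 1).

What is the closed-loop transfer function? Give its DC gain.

T(s) = G/(1+GH) = [33/(s+21)] / [1 + 33/(s+21)] = 33/(s+21+33) = 33/(s+54). DC gain = 33/54 = 0.6111.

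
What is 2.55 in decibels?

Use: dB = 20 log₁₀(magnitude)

dB = 20 log₁₀(2.55) = 8.1 dB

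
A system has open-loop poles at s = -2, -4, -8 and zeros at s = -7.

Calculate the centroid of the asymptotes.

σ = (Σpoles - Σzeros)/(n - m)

σ = (Σpoles - Σzeros)/(n - m) = (-14 - (-7))/(3 - 1) = -7/2 = -3.5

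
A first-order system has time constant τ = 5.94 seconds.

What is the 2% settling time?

For first-order system, 2% settling time ≈ 4τ = 4 × 5.94 = 23.76 s.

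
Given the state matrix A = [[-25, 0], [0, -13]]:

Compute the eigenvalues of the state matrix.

For diagonal matrix, eigenvalues are diagonal entries: λ₁ = -25, λ₂ = -13.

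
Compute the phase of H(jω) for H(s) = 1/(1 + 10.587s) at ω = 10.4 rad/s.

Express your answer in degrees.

Phase = -arctan(ωτ) = -arctan(10.4 × 10.587) = -89.5°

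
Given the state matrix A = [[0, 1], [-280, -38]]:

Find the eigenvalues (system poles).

det(A - λI) = λ² - (-38)λ + 280 = (λ - (-10))(λ - (-28)). Eigenvalues: -10, -28.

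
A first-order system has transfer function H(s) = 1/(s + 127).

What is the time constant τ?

For H(s) = 1/(s + 1/τ), the pole is at -1/τ = -127, so τ = 1/127 = 0.0079 s.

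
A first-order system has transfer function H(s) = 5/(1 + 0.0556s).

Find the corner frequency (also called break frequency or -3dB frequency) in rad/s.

Corner frequency = 1/τ = 1/0.0556 = 17.986 rad/s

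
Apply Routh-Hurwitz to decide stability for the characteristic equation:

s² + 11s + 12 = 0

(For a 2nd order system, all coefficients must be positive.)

Coefficients: 1, 11, 12. All positive, so system is stable.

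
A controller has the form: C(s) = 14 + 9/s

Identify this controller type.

This is a Proportional-Integral (PI) controller.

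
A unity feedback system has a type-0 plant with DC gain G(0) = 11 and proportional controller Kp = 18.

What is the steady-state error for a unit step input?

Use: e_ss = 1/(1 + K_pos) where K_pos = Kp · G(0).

K_pos = Kp · G(0) = 18 × 11 = 198. e_ss = 1/(1 + 198) = 0.0050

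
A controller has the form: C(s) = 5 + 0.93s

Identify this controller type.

This is a Proportional-Derivative (PD) controller.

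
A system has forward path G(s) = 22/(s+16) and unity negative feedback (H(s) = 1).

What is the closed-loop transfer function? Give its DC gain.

T(s) = G/(1+GH) = [22/(s+16)] / [1 + 22/(s+16)] = 22/(s+16+22) = 22/(s+38). DC gain = 22/38 = 0.5789.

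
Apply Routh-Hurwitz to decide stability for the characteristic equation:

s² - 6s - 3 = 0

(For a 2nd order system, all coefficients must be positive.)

Coefficients: 1, -6, -3. b=-6, c=-3 not positive, so system is unstable.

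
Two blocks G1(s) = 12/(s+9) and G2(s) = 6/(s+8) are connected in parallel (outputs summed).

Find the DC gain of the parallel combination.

Parallel: G_eq = G1 + G2. DC gain = G1(0) + G2(0) = 12/9 + 6/8 = 1.3333 + 0.75 = 2.0833.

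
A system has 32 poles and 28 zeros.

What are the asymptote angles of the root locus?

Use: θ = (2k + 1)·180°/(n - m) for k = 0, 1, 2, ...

n - m = 32 - 28 = 4. Angles: θk = (2k + 1)·180°/4 = 45°, 135°, 225°, 315°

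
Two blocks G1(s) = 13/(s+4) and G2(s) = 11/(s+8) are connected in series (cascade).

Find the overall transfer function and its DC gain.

Series: multiply transfer functions. G_eq = 13/(s+4) × 11/(s+8) = 143/((s+4)(s+8)). DC gain = 143/(4×8) = 4.46875.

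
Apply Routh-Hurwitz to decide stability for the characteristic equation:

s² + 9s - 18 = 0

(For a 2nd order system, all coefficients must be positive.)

Coefficients: 1, 9, -18. c=-18 not positive, so system is unstable.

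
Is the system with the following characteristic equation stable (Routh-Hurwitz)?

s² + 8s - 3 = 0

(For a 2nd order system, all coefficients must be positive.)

Coefficients: 1, 8, -3. c=-3 not positive, so system is unstable.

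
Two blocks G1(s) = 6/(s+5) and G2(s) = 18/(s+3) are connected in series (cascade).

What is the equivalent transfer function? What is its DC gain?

Series: multiply transfer functions. G_eq = 6/(s+5) × 18/(s+3) = 108/((s+5)(s+3)). DC gain = 108/(5×3) = 7.2.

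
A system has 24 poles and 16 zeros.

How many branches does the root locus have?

Root locus has n branches where n = number of poles = 24.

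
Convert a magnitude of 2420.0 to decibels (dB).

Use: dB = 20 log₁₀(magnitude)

dB = 20 log₁₀(2420.0) = 67.7 dB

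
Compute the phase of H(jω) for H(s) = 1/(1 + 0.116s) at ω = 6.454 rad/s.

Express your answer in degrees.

Phase = -arctan(ωτ) = -arctan(6.454 × 0.116) = -36.8°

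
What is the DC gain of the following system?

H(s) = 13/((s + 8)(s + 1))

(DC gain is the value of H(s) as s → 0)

DC gain = H(0) = 13/(8 × 1) = 13/8 = 1.625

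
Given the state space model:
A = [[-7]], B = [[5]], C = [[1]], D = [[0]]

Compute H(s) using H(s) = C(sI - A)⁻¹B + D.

(sI - A)⁻¹ = 1/(s + 7). H(s) = 1 × 5/(s + 7) + 0 = 5/(s + 7).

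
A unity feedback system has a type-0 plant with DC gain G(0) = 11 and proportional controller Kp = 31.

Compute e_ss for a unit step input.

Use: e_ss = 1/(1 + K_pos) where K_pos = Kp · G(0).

K_pos = Kp · G(0) = 31 × 11 = 341. e_ss = 1/(1 + 341) = 0.0029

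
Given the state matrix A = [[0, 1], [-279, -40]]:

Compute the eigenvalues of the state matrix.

det(A - λI) = λ² - (-40)λ + 279 = (λ - (-9))(λ - (-31)). Eigenvalues: -9, -31.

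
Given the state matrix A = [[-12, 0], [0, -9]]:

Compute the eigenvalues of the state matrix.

For diagonal matrix, eigenvalues are diagonal entries: λ₁ = -12, λ₂ = -9.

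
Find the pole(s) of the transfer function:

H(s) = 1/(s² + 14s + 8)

Discriminant = 14² - 4×1×8 = 196 - 32 = 164 > 0, so two distinct real poles. Using quadratic formula: s = (-14 ± √164)/(2×1) = (-14 ± √164)/2, with √164 ≈ 12.8062. s₁ ≈ -0.5969, s₂ ≈ -13.4031. Poles: s₁ = -0.5969, s₂ = -13.4031.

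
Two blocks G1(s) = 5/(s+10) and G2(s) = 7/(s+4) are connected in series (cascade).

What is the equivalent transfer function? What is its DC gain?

Series: multiply transfer functions. G_eq = 5/(s+10) × 7/(s+4) = 35/((s+10)(s+4)). DC gain = 35/(10×4) = 0.875.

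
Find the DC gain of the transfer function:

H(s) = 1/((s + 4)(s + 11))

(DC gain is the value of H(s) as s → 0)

DC gain = H(0) = 1/(4 × 11) = 1/44 = 0.0227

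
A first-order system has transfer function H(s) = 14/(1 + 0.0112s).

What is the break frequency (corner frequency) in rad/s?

Corner frequency = 1/τ = 1/0.0112 = 89.286 rad/s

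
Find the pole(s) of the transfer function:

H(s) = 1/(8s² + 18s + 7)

Discriminant = 18² - 4×8×7 = 324 - 224 = 100 > 0, so two distinct real poles. Using quadratic formula: s = (-18 ± √100)/(2×8) = (-18 ± √100)/16, with √100 = 10. s₁ = -8/16 = -0.5, s₂ = -28/16 = -1.75. Poles: s₁ = -0.5, s₂ = -1.75.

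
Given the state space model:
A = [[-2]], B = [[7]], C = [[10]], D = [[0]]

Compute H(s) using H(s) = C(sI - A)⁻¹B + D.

(sI - A)⁻¹ = 1/(s + 2). H(s) = 10 × 7/(s + 2) + 0 = 70/(s + 2).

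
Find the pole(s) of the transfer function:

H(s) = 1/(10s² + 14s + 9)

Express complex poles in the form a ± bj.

Discriminant = 14² - 4×10×9 = 196 - 360 = -164 < 0, so the poles are a complex conjugate pair s = (-14 ± j√164)/(2×10). Real part = -14/(2×10) = -14/20 = -0.7; imaginary part = ±√164/(2×10) ≈ 0.6403. Poles: s = -0.7 ± 0.6403j.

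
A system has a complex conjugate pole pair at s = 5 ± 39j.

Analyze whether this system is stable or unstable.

Real part of poles is 5 (> 0, right half-plane). Unstable.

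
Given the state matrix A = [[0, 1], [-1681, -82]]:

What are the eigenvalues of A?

det(A - λI) = λ² - (-82)λ + 1681 = (λ - (-41))(λ - (-41)). Eigenvalues: -41, -41.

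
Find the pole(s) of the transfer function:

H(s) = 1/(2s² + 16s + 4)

Discriminant = 16² - 4×2×4 = 256 - 32 = 224 > 0, so two distinct real poles. Using quadratic formula: s = (-16 ± √224)/(2×2) = (-16 ± √224)/4, with √224 ≈ 14.9666. s₁ ≈ -0.2583, s₂ ≈ -7.7417. Poles: s₁ = -0.2583, s₂ = -7.7417.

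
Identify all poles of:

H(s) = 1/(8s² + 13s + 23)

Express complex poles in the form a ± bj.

Discriminant = 13² - 4×8×23 = 169 - 736 = -567 < 0, so the poles are a complex conjugate pair s = (-13 ± j√567)/(2×8). Real part = -13/(2×8) = -13/16 = -0.8125; imaginary part = ±√567/(2×8) ≈ 1.4882. Poles: s = -0.8125 ± 1.4882j.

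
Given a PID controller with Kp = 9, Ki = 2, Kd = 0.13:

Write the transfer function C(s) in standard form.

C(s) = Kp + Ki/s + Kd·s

Substituting values: C(s) = 9 + 2/s + 0.13s = (0.13s² + 9s + 2)/s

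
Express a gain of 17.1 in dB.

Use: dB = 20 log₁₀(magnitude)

dB = 20 log₁₀(17.1) = 24.7 dB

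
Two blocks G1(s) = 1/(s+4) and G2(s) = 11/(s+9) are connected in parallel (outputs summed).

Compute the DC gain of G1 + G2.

Parallel: G_eq = G1 + G2. DC gain = G1(0) + G2(0) = 1/4 + 11/9 = 0.25 + 1.2222 = 1.4722.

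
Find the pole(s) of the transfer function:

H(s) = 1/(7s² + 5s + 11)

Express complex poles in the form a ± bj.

Discriminant = 5² - 4×7×11 = 25 - 308 = -283 < 0, so the poles are a complex conjugate pair s = (-5 ± j√283)/(2×7). Real part = -5/(2×7) = -5/14 ≈ -0.3571; imaginary part = ±√283/(2×7) ≈ 1.2016. Poles: s = -0.3571 ± 1.2016j.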